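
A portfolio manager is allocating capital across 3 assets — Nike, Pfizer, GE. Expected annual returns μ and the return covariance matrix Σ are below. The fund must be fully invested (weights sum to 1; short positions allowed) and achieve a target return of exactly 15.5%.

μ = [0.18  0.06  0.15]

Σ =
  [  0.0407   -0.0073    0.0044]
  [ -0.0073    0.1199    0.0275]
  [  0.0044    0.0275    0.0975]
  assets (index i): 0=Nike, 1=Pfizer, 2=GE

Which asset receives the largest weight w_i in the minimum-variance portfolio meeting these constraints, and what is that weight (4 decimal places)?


g=Σ⁻¹μ = [4.3808  0.4914  1.2022]
h=Σ⁻¹𝟙 = [25.3332  8.3315  6.7633]
a=μᵀg=0.998350  b=𝟙ᵀg=6.074354  c=𝟙ᵀh=40.427934  D=ac−b²=3.463428
λ₁=(c·0.155−b)/D = (40.427934·0.155−6.074354)/3.463428 = 0.055429
λ₂=(a−b·0.155)/D = (0.998350−6.074354·0.155)/3.463428 = 0.016407
w* = 0.055429·g + 0.016407·h:
  w_0 = 0.055429·4.3808 + 0.016407·25.3332 = 0.6585  (Nike)
  w_1 = 0.055429·0.4914 + 0.016407·8.3315 = 0.1639  (Pfizer)
  w_2 = 0.055429·1.2022 + 0.016407·6.7633 = 0.1776  (GE)
Σw_i=1.0000  μᵀw=0.1550
σ²=wᵀΣw=λ₁·μ_p+λ₂ = 0.055429·0.155 + 0.016407 = 0.024999 ≈ 0.0250

Nike (0.6585)


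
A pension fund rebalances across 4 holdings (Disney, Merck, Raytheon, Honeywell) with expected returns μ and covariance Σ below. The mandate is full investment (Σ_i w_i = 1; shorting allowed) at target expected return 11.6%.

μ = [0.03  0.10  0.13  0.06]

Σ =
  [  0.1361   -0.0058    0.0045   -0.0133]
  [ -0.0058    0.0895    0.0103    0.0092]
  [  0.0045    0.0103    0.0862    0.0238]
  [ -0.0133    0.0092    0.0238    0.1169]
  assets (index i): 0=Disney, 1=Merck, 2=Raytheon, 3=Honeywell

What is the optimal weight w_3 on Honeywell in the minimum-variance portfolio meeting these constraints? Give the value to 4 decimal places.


x=Σ⁻¹μ = [0.2364  0.9599  1.3274  0.1944]
y=Σ⁻¹𝟙 = [8.2011  10.0555  8.0212  7.0630]
a=μᵀx=0.287309  b=𝟙ᵀx=2.718113  c=𝟙ᵀy=33.340704  D=ac−b²=2.190934
λ₁=(c·0.116−b)/D = (33.340704·0.116−2.718113)/2.190934 = 0.524620
λ₂=(a−b·0.116)/D = (0.287309−2.718113·0.116)/2.190934 = -0.012776
w* = 0.524620·x + -0.012776·y:
  w_0 = 0.524620·0.2364 + -0.012776·8.2011 = 0.0193  (Disney)
  w_1 = 0.524620·0.9599 + -0.012776·10.0555 = 0.3751  (Merck)
  w_2 = 0.524620·1.3274 + -0.012776·8.0212 = 0.5939  (Raytheon)
  w_3 = 0.524620·0.1944 + -0.012776·7.0630 = 0.0117  (Honeywell)
Σw_i=1.0000  μᵀw=0.1160
σ²=wᵀΣw=λ₁·μ_p+λ₂ = 0.524620·0.116 + -0.012776 = 0.048079 ≈ 0.0481

0.0117


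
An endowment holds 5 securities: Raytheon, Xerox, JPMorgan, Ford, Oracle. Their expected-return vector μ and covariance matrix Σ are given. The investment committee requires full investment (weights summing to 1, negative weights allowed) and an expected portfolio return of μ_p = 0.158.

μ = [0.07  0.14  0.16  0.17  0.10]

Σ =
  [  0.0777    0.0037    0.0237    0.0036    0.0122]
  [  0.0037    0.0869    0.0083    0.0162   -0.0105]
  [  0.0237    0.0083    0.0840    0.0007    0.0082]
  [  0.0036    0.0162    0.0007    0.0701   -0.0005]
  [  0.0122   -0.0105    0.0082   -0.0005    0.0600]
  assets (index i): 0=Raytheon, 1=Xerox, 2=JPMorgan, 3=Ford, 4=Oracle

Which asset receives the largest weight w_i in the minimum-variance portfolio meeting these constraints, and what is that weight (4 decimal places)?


p=Σ⁻¹μ = [-0.0114  1.2659  1.6002  2.1292  1.6896]
q=Σ⁻¹𝟙 = [7.1112  10.3109  7.2080  11.5604  16.1364]
a=μᵀp=0.963387  b=𝟙ᵀp=6.673499  c=𝟙ᵀq=52.326877  D=ac−b²=5.875449
λ₁=(c·0.158−b)/D = (52.326877·0.158−6.673499)/5.875449 = 0.271324
λ₂=(a−b·0.158)/D = (0.963387−6.673499·0.158)/5.875449 = -0.015493
w* = 0.271324·p + -0.015493·q:
  w_0 = 0.271324·-0.0114 + -0.015493·7.1112 = -0.1133  (Raytheon)
  w_1 = 0.271324·1.2659 + -0.015493·10.3109 = 0.1837  (Xerox)
  w_2 = 0.271324·1.6002 + -0.015493·7.2080 = 0.3225  (JPMorgan)
  w_3 = 0.271324·2.1292 + -0.015493·11.5604 = 0.3986  (Ford)
  w_4 = 0.271324·1.6896 + -0.015493·16.1364 = 0.2084  (Oracle)
Σw_i=1.0000  μᵀw=0.1580
σ²=wᵀΣw=λ₁·μ_p+λ₂ = 0.271324·0.158 + -0.015493 = 0.027377 ≈ 0.0274

Ford (0.3986)


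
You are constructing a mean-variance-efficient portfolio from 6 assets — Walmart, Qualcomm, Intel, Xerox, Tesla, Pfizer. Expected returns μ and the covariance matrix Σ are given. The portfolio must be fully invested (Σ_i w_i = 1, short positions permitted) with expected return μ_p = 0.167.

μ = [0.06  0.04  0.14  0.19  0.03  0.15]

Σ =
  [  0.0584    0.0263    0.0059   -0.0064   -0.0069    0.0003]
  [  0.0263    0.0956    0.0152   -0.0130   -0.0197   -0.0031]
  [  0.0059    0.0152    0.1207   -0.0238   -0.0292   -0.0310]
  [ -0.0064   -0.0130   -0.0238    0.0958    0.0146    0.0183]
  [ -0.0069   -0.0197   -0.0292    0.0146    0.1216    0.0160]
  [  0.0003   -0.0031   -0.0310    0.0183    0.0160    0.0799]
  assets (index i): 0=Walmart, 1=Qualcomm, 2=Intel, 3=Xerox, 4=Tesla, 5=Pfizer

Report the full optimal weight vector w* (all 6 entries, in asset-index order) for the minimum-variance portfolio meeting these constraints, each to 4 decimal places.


u=Σ⁻¹μ = [0.9650  0.2400  2.1359  2.1516  0.3111  2.1566]
v=Σ⁻¹𝟙 = [14.3289  8.4263  15.0162  12.0108  10.7618  13.7089]
a=μᵀu=1.108164  b=𝟙ᵀu=7.960298  c=𝟙ᵀv=74.252912  D=ac−b²=18.918055
λ₁=(c·0.167−b)/D = (74.252912·0.167−7.960298)/18.918055 = 0.234693
λ₂=(a−b·0.167)/D = (1.108164−7.960298·0.167)/18.918055 = -0.011693
w* = 0.234693·u + -0.011693·v:
  w_0 = 0.234693·0.9650 + -0.011693·14.3289 = 0.0589  (Walmart)
  w_1 = 0.234693·0.2400 + -0.011693·8.4263 = -0.0422  (Qualcomm)
  w_2 = 0.234693·2.1359 + -0.011693·15.0162 = 0.3257  (Intel)
  w_3 = 0.234693·2.1516 + -0.011693·12.0108 = 0.3645  (Xerox)
  w_4 = 0.234693·0.3111 + -0.011693·10.7618 = -0.0528  (Tesla)
  w_5 = 0.234693·2.1566 + -0.011693·13.7089 = 0.3459  (Pfizer)
Σw_i=1.0000  μᵀw=0.1670
σ²=wᵀΣw=λ₁·μ_p+λ₂ = 0.234693·0.167 + -0.011693 = 0.027501 ≈ 0.0275

0.0589  -0.0422  0.3257  0.3645  -0.0528  0.3459


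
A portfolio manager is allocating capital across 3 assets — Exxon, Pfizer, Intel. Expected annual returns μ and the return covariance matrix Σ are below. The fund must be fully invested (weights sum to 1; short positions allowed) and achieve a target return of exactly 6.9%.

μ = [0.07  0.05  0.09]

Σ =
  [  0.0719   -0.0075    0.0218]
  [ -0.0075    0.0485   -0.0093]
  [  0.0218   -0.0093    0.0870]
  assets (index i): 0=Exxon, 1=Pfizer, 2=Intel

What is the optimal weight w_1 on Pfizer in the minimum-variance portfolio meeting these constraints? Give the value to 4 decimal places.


u=Σ⁻¹μ = [0.8188  1.3441  0.9730]
v=Σ⁻¹𝟙 = [13.2050  24.7372  10.8297]
a=μᵀu=0.212090  b=𝟙ᵀu=3.135887  c=𝟙ᵀv=48.771948  D=ac−b²=0.510245
λ₁=(c·0.069−b)/D = (48.771948·0.069−3.135887)/0.510245 = 0.449544
λ₂=(a−b·0.069)/D = (0.212090−3.135887·0.069)/0.510245 = -0.008401
w* = 0.449544·u + -0.008401·v:
  w_0 = 0.449544·0.8188 + -0.008401·13.2050 = 0.2571  (Exxon)
  w_1 = 0.449544·1.3441 + -0.008401·24.7372 = 0.3964  (Pfizer)
  w_2 = 0.449544·0.9730 + -0.008401·10.8297 = 0.3464  (Intel)
Σw_i=1.0000  μᵀw=0.0690
σ²=wᵀΣw=λ₁·μ_p+λ₂ = 0.449544·0.069 + -0.008401 = 0.022618 ≈ 0.0226

0.3964


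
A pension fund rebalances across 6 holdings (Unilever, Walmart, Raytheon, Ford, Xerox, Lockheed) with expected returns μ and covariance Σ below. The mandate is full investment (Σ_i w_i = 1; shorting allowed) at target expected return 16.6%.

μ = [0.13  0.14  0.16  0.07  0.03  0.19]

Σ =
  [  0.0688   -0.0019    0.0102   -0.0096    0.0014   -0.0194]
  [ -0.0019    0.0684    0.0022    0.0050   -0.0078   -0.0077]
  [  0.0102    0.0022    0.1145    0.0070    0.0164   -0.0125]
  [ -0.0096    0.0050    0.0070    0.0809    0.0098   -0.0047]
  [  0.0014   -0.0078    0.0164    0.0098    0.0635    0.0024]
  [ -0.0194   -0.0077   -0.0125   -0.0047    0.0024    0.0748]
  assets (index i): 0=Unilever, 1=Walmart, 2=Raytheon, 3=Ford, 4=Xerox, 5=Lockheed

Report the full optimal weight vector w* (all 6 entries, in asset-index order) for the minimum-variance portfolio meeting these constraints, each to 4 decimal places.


u=Σ⁻¹μ = [3.0023  2.4364  1.4343  1.1715  0.0075  3.8826]
v=Σ⁻¹𝟙 = [21.9751  18.0810  6.2082  13.0358  13.0239  22.3684]
a=μᵀu=1.780806  b=𝟙ᵀu=11.934621  c=𝟙ᵀv=94.692316  D=ac−b²=26.193466
λ₁=(c·0.166−b)/D = (94.692316·0.166−11.934621)/26.193466 = 0.144475
λ₂=(a−b·0.166)/D = (1.780806−11.934621·0.166)/26.193466 = -0.007649
w* = 0.144475·u + -0.007649·v:
  w_0 = 0.144475·3.0023 + -0.007649·21.9751 = 0.2657  (Unilever)
  w_1 = 0.144475·2.4364 + -0.007649·18.0810 = 0.2137  (Walmart)
  w_2 = 0.144475·1.4343 + -0.007649·6.2082 = 0.1597  (Raytheon)
  w_3 = 0.144475·1.1715 + -0.007649·13.0358 = 0.0695  (Ford)
  w_4 = 0.144475·0.0075 + -0.007649·13.0239 = -0.0985  (Xerox)
  w_5 = 0.144475·3.8826 + -0.007649·22.3684 = 0.3899  (Lockheed)
Σw_i=1.0000  μᵀw=0.1660
σ²=wᵀΣw=λ₁·μ_p+λ₂ = 0.144475·0.166 + -0.007649 = 0.016334 ≈ 0.0163

0.2657  0.2137  0.1597  0.0695  -0.0985  0.3899


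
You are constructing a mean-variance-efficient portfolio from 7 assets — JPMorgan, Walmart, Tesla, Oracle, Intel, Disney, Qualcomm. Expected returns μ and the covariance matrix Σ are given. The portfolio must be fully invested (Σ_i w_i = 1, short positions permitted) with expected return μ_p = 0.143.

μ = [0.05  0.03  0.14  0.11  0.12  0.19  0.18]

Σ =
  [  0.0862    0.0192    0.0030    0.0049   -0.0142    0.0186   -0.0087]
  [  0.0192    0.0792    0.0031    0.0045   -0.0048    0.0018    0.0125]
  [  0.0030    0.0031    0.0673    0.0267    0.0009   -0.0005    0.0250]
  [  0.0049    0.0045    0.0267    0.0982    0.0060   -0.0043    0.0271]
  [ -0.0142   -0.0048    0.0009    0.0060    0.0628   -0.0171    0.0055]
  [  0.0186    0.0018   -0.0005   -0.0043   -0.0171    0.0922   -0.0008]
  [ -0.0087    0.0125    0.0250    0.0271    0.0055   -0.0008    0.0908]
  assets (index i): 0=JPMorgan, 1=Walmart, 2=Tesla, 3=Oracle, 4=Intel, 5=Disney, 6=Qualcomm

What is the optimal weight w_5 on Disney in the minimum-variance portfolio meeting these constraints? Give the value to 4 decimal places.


0.2659

x=Σ⁻¹μ = [0.5368  0.0508  1.4009  0.2684  2.5334  2.4538  1.4292]
y=Σ⁻¹𝟙 = [10.1524  9.6795  10.0661  4.2526  21.4418  12.8857  5.4274]
a=μᵀx=1.281499  b=𝟙ᵀx=8.673280  c=𝟙ᵀy=73.905513  D=ac−b²=19.484061
λ₁=(c·0.143−b)/D = (73.905513·0.143−8.673280)/19.484061 = 0.097270
λ₂=(a−b·0.143)/D = (1.281499−8.673280·0.143)/19.484061 = 0.002116
w* = 0.097270·x + 0.002116·y:
  w_0 = 0.097270·0.5368 + 0.002116·10.1524 = 0.0737  (JPMorgan)
  w_1 = 0.097270·0.0508 + 0.002116·9.6795 = 0.0254  (Walmart)
  w_2 = 0.097270·1.4009 + 0.002116·10.0661 = 0.1576  (Tesla)
  w_3 = 0.097270·0.2684 + 0.002116·4.2526 = 0.0351  (Oracle)
  w_4 = 0.097270·2.5334 + 0.002116·21.4418 = 0.2918  (Intel)
  w_5 = 0.097270·2.4538 + 0.002116·12.8857 = 0.2659  (Disney)
  w_6 = 0.097270·1.4292 + 0.002116·5.4274 = 0.1505  (Qualcomm)
Σw_i=1.0000  μᵀw=0.1430
σ²=wᵀΣw=λ₁·μ_p+λ₂ = 0.097270·0.143 + 0.002116 = 0.016025 ≈ 0.0160


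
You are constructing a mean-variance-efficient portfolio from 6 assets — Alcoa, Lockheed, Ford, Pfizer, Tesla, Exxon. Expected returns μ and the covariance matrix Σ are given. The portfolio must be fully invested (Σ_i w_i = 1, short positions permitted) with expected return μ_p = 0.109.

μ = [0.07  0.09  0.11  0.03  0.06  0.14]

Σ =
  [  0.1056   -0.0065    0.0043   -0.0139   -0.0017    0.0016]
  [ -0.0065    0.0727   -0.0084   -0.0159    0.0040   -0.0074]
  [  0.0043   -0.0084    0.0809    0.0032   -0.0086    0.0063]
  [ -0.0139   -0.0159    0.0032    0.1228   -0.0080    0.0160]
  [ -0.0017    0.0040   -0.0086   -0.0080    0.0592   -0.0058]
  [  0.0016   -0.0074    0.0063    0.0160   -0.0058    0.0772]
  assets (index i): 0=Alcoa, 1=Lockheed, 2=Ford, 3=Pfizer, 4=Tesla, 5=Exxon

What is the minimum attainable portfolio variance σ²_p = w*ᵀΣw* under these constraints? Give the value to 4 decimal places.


p=Σ⁻¹μ = [0.7453  1.6673  1.4793  0.3518  1.3676  1.8670]
q=Σ⁻¹𝟙 = [11.6814  19.0775  14.5065  11.2734  20.8019  12.5825]
a=μᵀp=0.718931  b=𝟙ᵀp=7.478247  c=𝟙ᵀq=89.923159  D=ac−b²=8.724342
λ₁=(c·0.109−b)/D = (89.923159·0.109−7.478247)/8.724342 = 0.266310
λ₂=(a−b·0.109)/D = (0.718931−7.478247·0.109)/8.724342 = -0.011026
w* = 0.266310·p + -0.011026·q:
  w_0 = 0.266310·0.7453 + -0.011026·11.6814 = 0.0697  (Alcoa)
  w_1 = 0.266310·1.6673 + -0.011026·19.0775 = 0.2337  (Lockheed)
  w_2 = 0.266310·1.4793 + -0.011026·14.5065 = 0.2340  (Ford)
  w_3 = 0.266310·0.3518 + -0.011026·11.2734 = -0.0306  (Pfizer)
  w_4 = 0.266310·1.3676 + -0.011026·20.8019 = 0.1348  (Tesla)
  w_5 = 0.266310·1.8670 + -0.011026·12.5825 = 0.3584  (Exxon)
Σw_i=1.0000  μᵀw=0.1090
σ²=wᵀΣw=λ₁·μ_p+λ₂ = 0.266310·0.109 + -0.011026 = 0.018001 ≈ 0.0180

0.0180


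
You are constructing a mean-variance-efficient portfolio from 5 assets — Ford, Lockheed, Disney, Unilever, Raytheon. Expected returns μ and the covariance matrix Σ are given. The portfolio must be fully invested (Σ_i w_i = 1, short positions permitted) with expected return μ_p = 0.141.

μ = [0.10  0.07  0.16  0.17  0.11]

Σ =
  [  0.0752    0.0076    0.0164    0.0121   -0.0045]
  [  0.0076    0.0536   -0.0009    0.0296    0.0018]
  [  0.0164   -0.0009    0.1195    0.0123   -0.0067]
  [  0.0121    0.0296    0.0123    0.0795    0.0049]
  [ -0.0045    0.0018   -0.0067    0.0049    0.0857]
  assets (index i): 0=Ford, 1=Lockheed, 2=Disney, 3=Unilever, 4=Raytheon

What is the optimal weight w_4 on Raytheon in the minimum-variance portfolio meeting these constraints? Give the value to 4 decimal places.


0.2525

p=Σ⁻¹μ = [0.8720  0.2395  1.1239  1.6614  1.3172]
q=Σ⁻¹𝟙 = [10.3414  14.9471  7.3852  3.5404  12.2726]
a=μᵀp=0.711113  b=𝟙ᵀp=5.213927  c=𝟙ᵀq=48.486748  D=ac−b²=7.294527
λ₁=(c·0.141−b)/D = (48.486748·0.141−5.213927)/7.294527 = 0.222455
λ₂=(a−b·0.141)/D = (0.711113−5.213927·0.141)/7.294527 = -0.003297
w* = 0.222455·p + -0.003297·q:
  w_0 = 0.222455·0.8720 + -0.003297·10.3414 = 0.1599  (Ford)
  w_1 = 0.222455·0.2395 + -0.003297·14.9471 = 0.0040  (Lockheed)
  w_2 = 0.222455·1.1239 + -0.003297·7.3852 = 0.2257  (Disney)
  w_3 = 0.222455·1.6614 + -0.003297·3.5404 = 0.3579  (Unilever)
  w_4 = 0.222455·1.3172 + -0.003297·12.2726 = 0.2525  (Raytheon)
Σw_i=1.0000  μᵀw=0.1410
σ²=wᵀΣw=λ₁·μ_p+λ₂ = 0.222455·0.141 + -0.003297 = 0.028069 ≈ 0.0281


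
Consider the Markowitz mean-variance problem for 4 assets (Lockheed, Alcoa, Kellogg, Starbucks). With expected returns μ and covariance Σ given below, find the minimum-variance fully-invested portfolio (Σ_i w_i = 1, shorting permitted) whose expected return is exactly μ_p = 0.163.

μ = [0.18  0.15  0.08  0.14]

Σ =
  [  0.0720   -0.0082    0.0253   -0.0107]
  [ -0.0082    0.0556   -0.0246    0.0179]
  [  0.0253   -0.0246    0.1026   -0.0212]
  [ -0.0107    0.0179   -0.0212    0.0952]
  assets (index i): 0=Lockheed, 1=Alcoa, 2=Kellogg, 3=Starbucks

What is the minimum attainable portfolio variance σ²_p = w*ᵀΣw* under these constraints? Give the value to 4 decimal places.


0.0239

p=Σ⁻¹μ = [2.6591  3.1468  1.1760  1.4397]
q=Σ⁻¹𝟙 = [13.0981  22.7030  14.2065  10.8712]
a=μᵀp=1.246297  b=𝟙ᵀp=8.421604  c=𝟙ᵀq=60.878834  D=ac−b²=4.949708
λ₁=(c·0.163−b)/D = (60.878834·0.163−8.421604)/4.949708 = 0.303381
λ₂=(a−b·0.163)/D = (1.246297−8.421604·0.163)/4.949708 = -0.025542
w* = 0.303381·p + -0.025542·q:
  w_0 = 0.303381·2.6591 + -0.025542·13.0981 = 0.4722  (Lockheed)
  w_1 = 0.303381·3.1468 + -0.025542·22.7030 = 0.3748  (Alcoa)
  w_2 = 0.303381·1.1760 + -0.025542·14.2065 = -0.0061  (Kellogg)
  w_3 = 0.303381·1.4397 + -0.025542·10.8712 = 0.1591  (Starbucks)
Σw_i=1.0000  μᵀw=0.1630
σ²=wᵀΣw=λ₁·μ_p+λ₂ = 0.303381·0.163 + -0.025542 = 0.023909 ≈ 0.0239


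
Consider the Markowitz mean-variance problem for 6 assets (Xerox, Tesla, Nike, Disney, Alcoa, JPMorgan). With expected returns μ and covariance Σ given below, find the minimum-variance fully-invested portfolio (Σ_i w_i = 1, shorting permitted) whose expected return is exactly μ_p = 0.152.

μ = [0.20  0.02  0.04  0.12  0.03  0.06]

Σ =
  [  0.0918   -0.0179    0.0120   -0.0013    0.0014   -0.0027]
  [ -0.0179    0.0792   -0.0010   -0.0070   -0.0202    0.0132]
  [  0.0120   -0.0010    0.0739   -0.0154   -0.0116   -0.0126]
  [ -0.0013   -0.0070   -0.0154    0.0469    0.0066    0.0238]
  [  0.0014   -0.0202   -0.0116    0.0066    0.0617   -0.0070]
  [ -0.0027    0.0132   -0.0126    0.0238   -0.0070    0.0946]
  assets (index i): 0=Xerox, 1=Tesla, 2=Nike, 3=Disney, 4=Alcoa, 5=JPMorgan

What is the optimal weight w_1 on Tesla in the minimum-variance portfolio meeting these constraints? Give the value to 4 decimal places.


u=Σ⁻¹μ = [2.3334  1.2450  0.9090  3.0467  0.6781  -0.0681]
v=Σ⁻¹𝟙 = [12.7461  23.6390  22.2315  25.8322  25.7550  6.0040]
a=μᵀu=0.909799  b=𝟙ᵀu=8.144026  c=𝟙ᵀv=116.207921  D=ac−b²=39.400679
λ₁=(c·0.152−b)/D = (116.207921·0.152−8.144026)/39.400679 = 0.241609
λ₂=(a−b·0.152)/D = (0.909799−8.144026·0.152)/39.400679 = -0.008327
w* = 0.241609·u + -0.008327·v:
  w_0 = 0.241609·2.3334 + -0.008327·12.7461 = 0.4576  (Xerox)
  w_1 = 0.241609·1.2450 + -0.008327·23.6390 = 0.1040  (Tesla)
  w_2 = 0.241609·0.9090 + -0.008327·22.2315 = 0.0345  (Nike)
  w_3 = 0.241609·3.0467 + -0.008327·25.8322 = 0.5210  (Disney)
  w_4 = 0.241609·0.6781 + -0.008327·25.7550 = -0.0506  (Alcoa)
  w_5 = 0.241609·-0.0681 + -0.008327·6.0040 = -0.0665  (JPMorgan)
Σw_i=1.0000  μᵀw=0.1520
σ²=wᵀΣw=λ₁·μ_p+λ₂ = 0.241609·0.152 + -0.008327 = 0.028398 ≈ 0.0284

0.1040


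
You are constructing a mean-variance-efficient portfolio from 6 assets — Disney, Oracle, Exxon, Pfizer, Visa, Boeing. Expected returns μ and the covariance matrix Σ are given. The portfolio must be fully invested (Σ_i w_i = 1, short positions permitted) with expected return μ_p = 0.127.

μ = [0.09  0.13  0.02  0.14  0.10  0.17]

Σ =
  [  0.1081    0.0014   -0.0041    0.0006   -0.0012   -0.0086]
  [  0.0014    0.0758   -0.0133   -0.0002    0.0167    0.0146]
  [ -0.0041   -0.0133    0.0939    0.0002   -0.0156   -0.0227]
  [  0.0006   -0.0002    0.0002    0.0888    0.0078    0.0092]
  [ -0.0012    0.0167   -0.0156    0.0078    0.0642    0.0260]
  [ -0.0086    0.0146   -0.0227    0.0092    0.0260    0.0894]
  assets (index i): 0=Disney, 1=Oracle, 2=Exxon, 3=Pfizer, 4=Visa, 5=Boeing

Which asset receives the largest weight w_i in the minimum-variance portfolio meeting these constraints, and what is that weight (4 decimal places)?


u=Σ⁻¹μ = [0.9851  1.4116  0.9623  1.3429  0.5910  1.7001]
v=Σ⁻¹𝟙 = [10.6574  11.4646  17.1640  9.0776  11.6609  10.3713]
a=μᵀu=0.827527  b=𝟙ᵀu=6.992924  c=𝟙ᵀv=70.395797  D=ac−b²=9.353437
λ₁=(c·0.127−b)/D = (70.395797·0.127−6.992924)/9.353437 = 0.208195
λ₂=(a−b·0.127)/D = (0.827527−6.992924·0.127)/9.353437 = -0.006476
w* = 0.208195·u + -0.006476·v:
  w_0 = 0.208195·0.9851 + -0.006476·10.6574 = 0.1361  (Disney)
  w_1 = 0.208195·1.4116 + -0.006476·11.4646 = 0.2196  (Oracle)
  w_2 = 0.208195·0.9623 + -0.006476·17.1640 = 0.0892  (Exxon)
  w_3 = 0.208195·1.3429 + -0.006476·9.0776 = 0.2208  (Pfizer)
  w_4 = 0.208195·0.5910 + -0.006476·11.6609 = 0.0475  (Visa)
  w_5 = 0.208195·1.7001 + -0.006476·10.3713 = 0.2868  (Boeing)
Σw_i=1.0000  μᵀw=0.1270
σ²=wᵀΣw=λ₁·μ_p+λ₂ = 0.208195·0.127 + -0.006476 = 0.019965 ≈ 0.0200

Boeing (0.2868)


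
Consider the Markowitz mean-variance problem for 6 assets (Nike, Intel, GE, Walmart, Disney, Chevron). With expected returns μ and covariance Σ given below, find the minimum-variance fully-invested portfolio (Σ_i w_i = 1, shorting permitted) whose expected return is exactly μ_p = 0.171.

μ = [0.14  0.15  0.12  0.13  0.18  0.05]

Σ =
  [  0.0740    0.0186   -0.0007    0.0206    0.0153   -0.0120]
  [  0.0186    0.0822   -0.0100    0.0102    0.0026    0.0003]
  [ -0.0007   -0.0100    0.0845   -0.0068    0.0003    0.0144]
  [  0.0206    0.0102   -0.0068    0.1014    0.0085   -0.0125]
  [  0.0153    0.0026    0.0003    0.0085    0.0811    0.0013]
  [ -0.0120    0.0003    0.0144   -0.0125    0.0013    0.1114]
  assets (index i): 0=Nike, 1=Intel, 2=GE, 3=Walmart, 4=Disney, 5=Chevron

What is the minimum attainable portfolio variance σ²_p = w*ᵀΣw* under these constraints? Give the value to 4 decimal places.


0.0358

g=Σ⁻¹μ = [0.9135  1.6381  1.6190  0.9336  1.8841  0.4163]
h=Σ⁻¹𝟙 = [8.2304  10.4313  12.2243  8.2926  9.3835  9.0760]
a=μᵀg=1.049223  b=𝟙ᵀg=7.404736  c=𝟙ᵀh=57.638105  D=ac−b²=5.645085
λ₁=(c·0.171−b)/D = (57.638105·0.171−7.404736)/5.645085 = 0.434250
λ₂=(a−b·0.171)/D = (1.049223−7.404736·0.171)/5.645085 = -0.038438
w* = 0.434250·g + -0.038438·h:
  w_0 = 0.434250·0.9135 + -0.038438·8.2304 = 0.0803  (Nike)
  w_1 = 0.434250·1.6381 + -0.038438·10.4313 = 0.3104  (Intel)
  w_2 = 0.434250·1.6190 + -0.038438·12.2243 = 0.2332  (GE)
  w_3 = 0.434250·0.9336 + -0.038438·8.2926 = 0.0867  (Walmart)
  w_4 = 0.434250·1.8841 + -0.038438·9.3835 = 0.4575  (Disney)
  w_5 = 0.434250·0.4163 + -0.038438·9.0760 = -0.1681  (Chevron)
Σw_i=1.0000  μᵀw=0.1710
σ²=wᵀΣw=λ₁·μ_p+λ₂ = 0.434250·0.171 + -0.038438 = 0.035819 ≈ 0.0358


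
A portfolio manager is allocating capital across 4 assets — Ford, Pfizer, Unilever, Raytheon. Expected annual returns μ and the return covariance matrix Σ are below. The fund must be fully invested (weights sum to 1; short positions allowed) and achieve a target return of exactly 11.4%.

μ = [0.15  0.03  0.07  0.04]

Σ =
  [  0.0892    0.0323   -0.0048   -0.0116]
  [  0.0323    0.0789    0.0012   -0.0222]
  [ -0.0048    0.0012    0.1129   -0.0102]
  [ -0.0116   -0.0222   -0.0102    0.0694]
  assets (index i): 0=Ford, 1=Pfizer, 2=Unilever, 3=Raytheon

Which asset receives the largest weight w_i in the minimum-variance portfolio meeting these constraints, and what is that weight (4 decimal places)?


g=Σ⁻¹μ = [1.8995  -0.1376  0.7895  0.9659]
h=Σ⁻¹𝟙 = [9.2882  15.0041  11.1161  22.3951]
a=μᵀg=0.374703  b=𝟙ᵀg=3.517284  c=𝟙ᵀh=57.803472  D=ac−b²=9.287868
λ₁=(c·0.114−b)/D = (57.803472·0.114−3.517284)/9.287868 = 0.330788
λ₂=(a−b·0.114)/D = (0.374703−3.517284·0.114)/9.287868 = -0.002828
w* = 0.330788·g + -0.002828·h:
  w_0 = 0.330788·1.8995 + -0.002828·9.2882 = 0.6021  (Ford)
  w_1 = 0.330788·-0.1376 + -0.002828·15.0041 = -0.0880  (Pfizer)
  w_2 = 0.330788·0.7895 + -0.002828·11.1161 = 0.2297  (Unilever)
  w_3 = 0.330788·0.9659 + -0.002828·22.3951 = 0.2562  (Raytheon)
Σw_i=1.0000  μᵀw=0.1140
σ²=wᵀΣw=λ₁·μ_p+λ₂ = 0.330788·0.114 + -0.002828 = 0.034882 ≈ 0.0349

Ford (0.6021)


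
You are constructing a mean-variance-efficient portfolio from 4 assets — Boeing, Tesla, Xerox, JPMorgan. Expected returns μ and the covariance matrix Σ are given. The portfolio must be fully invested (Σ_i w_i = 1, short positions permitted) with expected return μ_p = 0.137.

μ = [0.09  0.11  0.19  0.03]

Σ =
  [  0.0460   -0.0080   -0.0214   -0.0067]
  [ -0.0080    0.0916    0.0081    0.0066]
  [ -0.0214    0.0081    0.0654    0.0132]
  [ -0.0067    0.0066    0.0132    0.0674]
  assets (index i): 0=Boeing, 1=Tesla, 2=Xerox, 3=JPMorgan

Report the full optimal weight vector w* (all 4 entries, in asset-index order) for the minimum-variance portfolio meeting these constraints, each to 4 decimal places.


x=Σ⁻¹μ = [4.0621  1.1982  4.1004  -0.0715]
y=Σ⁻¹𝟙 = [36.3402  11.1144  23.2189  12.8136]
a=μᵀx=1.274321  b=𝟙ᵀx=9.289199  c=𝟙ᵀy=83.487086  D=ac−b²=20.100123
λ₁=(c·0.137−b)/D = (83.487086·0.137−9.289199)/20.100123 = 0.106891
λ₂=(a−b·0.137)/D = (1.274321−9.289199·0.137)/20.100123 = 0.000085
w* = 0.106891·x + 0.000085·y:
  w_0 = 0.106891·4.0621 + 0.000085·36.3402 = 0.4373  (Boeing)
  w_1 = 0.106891·1.1982 + 0.000085·11.1144 = 0.1290  (Tesla)
  w_2 = 0.106891·4.1004 + 0.000085·23.2189 = 0.4403  (Xerox)
  w_3 = 0.106891·-0.0715 + 0.000085·12.8136 = -0.0066  (JPMorgan)
Σw_i=1.0000  μᵀw=0.1370
σ²=wᵀΣw=λ₁·μ_p+λ₂ = 0.106891·0.137 + 0.000085 = 0.014729 ≈ 0.0147

0.4373  0.1290  0.4403  -0.0066


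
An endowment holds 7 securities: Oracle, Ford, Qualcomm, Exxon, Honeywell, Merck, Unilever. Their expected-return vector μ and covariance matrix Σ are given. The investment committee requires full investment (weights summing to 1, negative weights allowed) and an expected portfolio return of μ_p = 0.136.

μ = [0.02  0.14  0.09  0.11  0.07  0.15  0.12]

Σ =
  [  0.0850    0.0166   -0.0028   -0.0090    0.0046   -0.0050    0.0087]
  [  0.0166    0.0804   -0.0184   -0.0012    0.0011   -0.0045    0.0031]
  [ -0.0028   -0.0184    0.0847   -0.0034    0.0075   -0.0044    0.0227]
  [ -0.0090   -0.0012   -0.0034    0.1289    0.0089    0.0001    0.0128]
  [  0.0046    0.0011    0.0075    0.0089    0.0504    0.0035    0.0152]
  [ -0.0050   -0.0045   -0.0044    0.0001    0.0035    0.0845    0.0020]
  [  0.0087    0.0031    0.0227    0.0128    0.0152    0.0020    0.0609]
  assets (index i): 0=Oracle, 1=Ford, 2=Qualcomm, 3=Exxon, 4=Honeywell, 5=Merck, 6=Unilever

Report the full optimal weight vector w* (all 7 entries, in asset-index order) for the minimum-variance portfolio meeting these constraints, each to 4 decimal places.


x=Σ⁻¹μ = [-0.0797  2.1334  1.3308  0.7609  0.5804  1.9045  1.0098]
y=Σ⁻¹𝟙 = [9.9695  14.1272  14.0427  7.6696  13.1369  13.2666  3.7162]
a=μᵀx=0.948043  b=𝟙ᵀx=7.640217  c=𝟙ᵀy=75.928746  D=ac−b²=13.610776
λ₁=(c·0.136−b)/D = (75.928746·0.136−7.640217)/13.610776 = 0.197350
λ₂=(a−b·0.136)/D = (0.948043−7.640217·0.136)/13.610776 = -0.006688
w* = 0.197350·x + -0.006688·y:
  w_0 = 0.197350·-0.0797 + -0.006688·9.9695 = -0.0824  (Oracle)
  w_1 = 0.197350·2.1334 + -0.006688·14.1272 = 0.3265  (Ford)
  w_2 = 0.197350·1.3308 + -0.006688·14.0427 = 0.1687  (Qualcomm)
  w_3 = 0.197350·0.7609 + -0.006688·7.6696 = 0.0989  (Exxon)
  w_4 = 0.197350·0.5804 + -0.006688·13.1369 = 0.0267  (Honeywell)
  w_5 = 0.197350·1.9045 + -0.006688·13.2666 = 0.2871  (Merck)
  w_6 = 0.197350·1.0098 + -0.006688·3.7162 = 0.1744  (Unilever)
Σw_i=1.0000  μᵀw=0.1360
σ²=wᵀΣw=λ₁·μ_p+λ₂ = 0.197350·0.136 + -0.006688 = 0.020152 ≈ 0.0202

-0.0824  0.3265  0.1687  0.0989  0.0267  0.2871  0.1744


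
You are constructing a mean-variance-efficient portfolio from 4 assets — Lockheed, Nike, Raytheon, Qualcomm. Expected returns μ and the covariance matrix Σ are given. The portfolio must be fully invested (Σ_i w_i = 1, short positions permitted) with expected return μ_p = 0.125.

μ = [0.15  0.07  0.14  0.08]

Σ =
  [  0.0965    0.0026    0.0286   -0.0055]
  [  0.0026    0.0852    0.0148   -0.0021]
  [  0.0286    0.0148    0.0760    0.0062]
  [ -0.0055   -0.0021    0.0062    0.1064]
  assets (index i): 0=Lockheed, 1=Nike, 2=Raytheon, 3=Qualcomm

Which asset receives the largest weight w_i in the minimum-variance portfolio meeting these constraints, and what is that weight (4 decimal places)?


Raytheon (0.3577)

u=Σ⁻¹μ = [1.2247  0.5938  1.2039  0.7568]
v=Σ⁻¹𝟙 = [8.5170  10.4765  7.1270  9.6302]
a=μᵀu=0.454355  b=𝟙ᵀu=3.779113  c=𝟙ᵀv=35.750808  D=ac−b²=1.961863
λ₁=(c·0.125−b)/D = (35.750808·0.125−3.779113)/1.961863 = 0.351573
λ₂=(a−b·0.125)/D = (0.454355−3.779113·0.125)/1.961863 = -0.009192
w* = 0.351573·u + -0.009192·v:
  w_0 = 0.351573·1.2247 + -0.009192·8.5170 = 0.3523  (Lockheed)
  w_1 = 0.351573·0.5938 + -0.009192·10.4765 = 0.1124  (Nike)
  w_2 = 0.351573·1.2039 + -0.009192·7.1270 = 0.3577  (Raytheon)
  w_3 = 0.351573·0.7568 + -0.009192·9.6302 = 0.1775  (Qualcomm)
Σw_i=1.0000  μᵀw=0.1250
σ²=wᵀΣw=λ₁·μ_p+λ₂ = 0.351573·0.125 + -0.009192 = 0.034754 ≈ 0.0348


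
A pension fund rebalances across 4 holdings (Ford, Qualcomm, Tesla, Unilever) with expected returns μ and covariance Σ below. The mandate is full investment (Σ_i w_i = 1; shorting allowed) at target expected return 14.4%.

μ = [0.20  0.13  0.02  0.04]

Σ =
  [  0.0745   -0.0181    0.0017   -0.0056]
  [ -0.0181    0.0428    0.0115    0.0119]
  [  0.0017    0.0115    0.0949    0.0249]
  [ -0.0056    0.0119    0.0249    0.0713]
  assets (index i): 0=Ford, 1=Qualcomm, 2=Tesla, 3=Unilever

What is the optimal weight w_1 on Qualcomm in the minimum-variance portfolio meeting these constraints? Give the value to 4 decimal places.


p=Σ⁻¹μ = [3.8654  4.7368  -0.4975  0.2478]
q=Σ⁻¹𝟙 = [20.9506  28.4612  4.2360  9.4412]
a=μᵀp=1.388821  b=𝟙ᵀp=8.352446  c=𝟙ᵀq=63.089013  D=ac−b²=17.855985
λ₁=(c·0.144−b)/D = (63.089013·0.144−8.352446)/17.855985 = 0.041015
λ₂=(a−b·0.144)/D = (1.388821−8.352446·0.144)/17.855985 = 0.010421
w* = 0.041015·p + 0.010421·q:
  w_0 = 0.041015·3.8654 + 0.010421·20.9506 = 0.3769  (Ford)
  w_1 = 0.041015·4.7368 + 0.010421·28.4612 = 0.4909  (Qualcomm)
  w_2 = 0.041015·-0.4975 + 0.010421·4.2360 = 0.0237  (Tesla)
  w_3 = 0.041015·0.2478 + 0.010421·9.4412 = 0.1085  (Unilever)
Σw_i=1.0000  μᵀw=0.1440
σ²=wᵀΣw=λ₁·μ_p+λ₂ = 0.041015·0.144 + 0.010421 = 0.016327 ≈ 0.0163

0.4909


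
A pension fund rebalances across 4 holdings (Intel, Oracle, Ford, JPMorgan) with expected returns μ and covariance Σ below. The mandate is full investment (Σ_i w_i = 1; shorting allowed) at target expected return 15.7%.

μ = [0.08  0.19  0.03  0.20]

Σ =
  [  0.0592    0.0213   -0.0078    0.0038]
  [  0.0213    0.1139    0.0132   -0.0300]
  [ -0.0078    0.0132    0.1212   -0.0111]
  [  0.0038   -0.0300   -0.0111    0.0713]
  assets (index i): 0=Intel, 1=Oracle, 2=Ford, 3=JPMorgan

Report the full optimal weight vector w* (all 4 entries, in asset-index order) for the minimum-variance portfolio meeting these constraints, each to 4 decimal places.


0.1566  0.2700  0.1266  0.4469

p=Σ⁻¹μ = [0.1936  2.6349  0.3353  3.9556]
q=Σ⁻¹𝟙 = [13.2760  10.2059  9.7456  19.1291]
a=μᵀp=1.317301  b=𝟙ᵀp=7.119388  c=𝟙ᵀq=52.356609  D=ac−b²=18.283744
λ₁=(c·0.157−b)/D = (52.356609·0.157−7.119388)/18.283744 = 0.060196
λ₂=(a−b·0.157)/D = (1.317301−7.119388·0.157)/18.283744 = 0.010914
w* = 0.060196·p + 0.010914·q:
  w_0 = 0.060196·0.1936 + 0.010914·13.2760 = 0.1566  (Intel)
  w_1 = 0.060196·2.6349 + 0.010914·10.2059 = 0.2700  (Oracle)
  w_2 = 0.060196·0.3353 + 0.010914·9.7456 = 0.1266  (Ford)
  w_3 = 0.060196·3.9556 + 0.010914·19.1291 = 0.4469  (JPMorgan)
Σw_i=1.0000  μᵀw=0.1570
σ²=wᵀΣw=λ₁·μ_p+λ₂ = 0.060196·0.157 + 0.010914 = 0.020365 ≈ 0.0204


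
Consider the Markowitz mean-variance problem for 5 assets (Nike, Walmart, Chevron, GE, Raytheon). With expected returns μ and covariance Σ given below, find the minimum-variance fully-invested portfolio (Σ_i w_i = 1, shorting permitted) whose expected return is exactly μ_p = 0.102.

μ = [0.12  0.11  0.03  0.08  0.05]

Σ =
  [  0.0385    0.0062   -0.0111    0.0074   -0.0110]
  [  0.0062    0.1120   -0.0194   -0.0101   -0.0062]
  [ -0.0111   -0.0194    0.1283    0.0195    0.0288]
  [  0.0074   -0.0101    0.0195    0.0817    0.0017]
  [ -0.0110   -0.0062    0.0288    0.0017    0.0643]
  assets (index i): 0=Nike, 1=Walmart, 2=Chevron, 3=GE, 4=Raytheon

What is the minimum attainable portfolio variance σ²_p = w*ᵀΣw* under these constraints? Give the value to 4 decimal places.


0.0170

u=Σ⁻¹μ = [3.2675  0.9834  0.2664  0.7143  1.2932]
v=Σ⁻¹𝟙 = [29.7581  10.2180  6.4037  8.8938  18.5248]
a=μᵀu=0.630073  b=𝟙ᵀu=6.524813  c=𝟙ᵀv=73.798481  D=ac−b²=3.925243
λ₁=(c·0.102−b)/D = (73.798481·0.102−6.524813)/3.925243 = 0.255432
λ₂=(a−b·0.102)/D = (0.630073−6.524813·0.102)/3.925243 = -0.009033
w* = 0.255432·u + -0.009033·v:
  w_0 = 0.255432·3.2675 + -0.009033·29.7581 = 0.5658  (Nike)
  w_1 = 0.255432·0.9834 + -0.009033·10.2180 = 0.1589  (Walmart)
  w_2 = 0.255432·0.2664 + -0.009033·6.4037 = 0.0102  (Chevron)
  w_3 = 0.255432·0.7143 + -0.009033·8.8938 = 0.1021  (GE)
  w_4 = 0.255432·1.2932 + -0.009033·18.5248 = 0.1630  (Raytheon)
Σw_i=1.0000  μᵀw=0.1020
σ²=wᵀΣw=λ₁·μ_p+λ₂ = 0.255432·0.102 + -0.009033 = 0.017021 ≈ 0.0170


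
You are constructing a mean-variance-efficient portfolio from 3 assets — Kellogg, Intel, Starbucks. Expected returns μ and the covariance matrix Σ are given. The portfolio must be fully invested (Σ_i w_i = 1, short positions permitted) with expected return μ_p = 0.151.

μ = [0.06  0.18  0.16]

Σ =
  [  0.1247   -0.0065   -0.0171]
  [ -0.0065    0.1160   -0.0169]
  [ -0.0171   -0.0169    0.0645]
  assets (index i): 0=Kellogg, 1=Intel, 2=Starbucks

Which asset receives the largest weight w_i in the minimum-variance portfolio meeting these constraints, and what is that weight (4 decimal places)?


g=Σ⁻¹μ = [1.0434  2.0917  3.3053]
h=Σ⁻¹𝟙 = [11.6665  12.4594  21.8614]
a=μᵀg=0.967972  b=𝟙ᵀg=6.440511  c=𝟙ᵀh=45.987350  D=ac−b²=3.034301
λ₁=(c·0.151−b)/D = (45.987350·0.151−6.440511)/3.034301 = 0.165962
λ₂=(a−b·0.151)/D = (0.967972−6.440511·0.151)/3.034301 = -0.001498
w* = 0.165962·g + -0.001498·h:
  w_0 = 0.165962·1.0434 + -0.001498·11.6665 = 0.1557  (Kellogg)
  w_1 = 0.165962·2.0917 + -0.001498·12.4594 = 0.3285  (Intel)
  w_2 = 0.165962·3.3053 + -0.001498·21.8614 = 0.5158  (Starbucks)
Σw_i=1.0000  μᵀw=0.1510
σ²=wᵀΣw=λ₁·μ_p+λ₂ = 0.165962·0.151 + -0.001498 = 0.023562 ≈ 0.0236

Starbucks (0.5158)


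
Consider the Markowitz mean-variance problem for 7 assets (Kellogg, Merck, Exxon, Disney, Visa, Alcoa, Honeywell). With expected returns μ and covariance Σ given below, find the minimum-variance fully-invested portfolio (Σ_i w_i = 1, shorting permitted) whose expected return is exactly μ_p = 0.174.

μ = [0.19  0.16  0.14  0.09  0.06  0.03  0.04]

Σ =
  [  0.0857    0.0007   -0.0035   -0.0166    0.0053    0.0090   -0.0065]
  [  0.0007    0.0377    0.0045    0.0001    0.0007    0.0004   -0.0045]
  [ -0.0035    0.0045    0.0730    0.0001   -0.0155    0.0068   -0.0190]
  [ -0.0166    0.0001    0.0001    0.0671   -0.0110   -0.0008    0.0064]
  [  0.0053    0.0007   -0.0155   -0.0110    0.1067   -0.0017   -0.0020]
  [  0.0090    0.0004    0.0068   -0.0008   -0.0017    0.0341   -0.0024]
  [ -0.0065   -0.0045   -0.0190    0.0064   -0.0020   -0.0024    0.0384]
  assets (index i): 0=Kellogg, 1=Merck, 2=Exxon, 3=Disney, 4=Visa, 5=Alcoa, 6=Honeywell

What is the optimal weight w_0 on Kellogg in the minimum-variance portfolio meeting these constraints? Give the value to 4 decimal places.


0.3242

p=Σ⁻¹μ = [2.8615  4.2040  2.8568  1.9092  1.0609  -0.1745  3.1583]
q=Σ⁻¹𝟙 = [15.6687  27.8879  25.0446  17.2784  15.0346  24.1038  43.7637]
a=μᵀp=1.972843  b=𝟙ᵀp=15.876153  c=𝟙ᵀq=168.781681  D=ac−b²=80.927571
λ₁=(c·0.174−b)/D = (168.781681·0.174−15.876153)/80.927571 = 0.166715
λ₂=(a−b·0.174)/D = (1.972843−15.876153·0.174)/80.927571 = -0.009757
w* = 0.166715·p + -0.009757·q:
  w_0 = 0.166715·2.8615 + -0.009757·15.6687 = 0.3242  (Kellogg)
  w_1 = 0.166715·4.2040 + -0.009757·27.8879 = 0.4288  (Merck)
  w_2 = 0.166715·2.8568 + -0.009757·25.0446 = 0.2319  (Exxon)
  w_3 = 0.166715·1.9092 + -0.009757·17.2784 = 0.1497  (Disney)
  w_4 = 0.166715·1.0609 + -0.009757·15.0346 = 0.0302  (Visa)
  w_5 = 0.166715·-0.1745 + -0.009757·24.1038 = -0.2643  (Alcoa)
  w_6 = 0.166715·3.1583 + -0.009757·43.7637 = 0.0995  (Honeywell)
Σw_i=1.0000  μᵀw=0.1740
σ²=wᵀΣw=λ₁·μ_p+λ₂ = 0.166715·0.174 + -0.009757 = 0.019251 ≈ 0.0193


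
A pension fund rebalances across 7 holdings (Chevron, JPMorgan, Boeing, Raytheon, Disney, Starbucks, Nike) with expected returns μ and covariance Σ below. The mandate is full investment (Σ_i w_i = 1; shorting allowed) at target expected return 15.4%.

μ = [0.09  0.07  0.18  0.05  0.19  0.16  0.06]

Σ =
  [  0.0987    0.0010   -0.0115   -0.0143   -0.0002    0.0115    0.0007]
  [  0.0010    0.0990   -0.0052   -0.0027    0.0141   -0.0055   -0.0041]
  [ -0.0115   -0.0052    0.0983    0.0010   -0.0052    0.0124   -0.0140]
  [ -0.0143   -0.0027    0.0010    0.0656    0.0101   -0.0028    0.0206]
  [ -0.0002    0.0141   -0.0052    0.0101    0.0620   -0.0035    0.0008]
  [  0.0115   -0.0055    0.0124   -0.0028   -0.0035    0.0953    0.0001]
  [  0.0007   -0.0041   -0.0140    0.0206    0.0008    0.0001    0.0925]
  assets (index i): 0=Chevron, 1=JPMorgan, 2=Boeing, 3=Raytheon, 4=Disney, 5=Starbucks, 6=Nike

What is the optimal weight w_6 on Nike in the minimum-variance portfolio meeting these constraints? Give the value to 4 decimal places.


g=Σ⁻¹μ = [1.0219  0.4802  2.0861  0.2685  3.1594  1.4349  0.8893]
h=Σ⁻¹𝟙 = [12.4225  10.0515  13.0453  13.3608  13.1648  8.7424  10.0380]
a=μᵀg=1.397722  b=𝟙ᵀg=9.340180  c=𝟙ᵀh=80.825151  D=ac−b²=25.732116
λ₁=(c·0.154−b)/D = (80.825151·0.154−9.340180)/25.732116 = 0.120740
λ₂=(a−b·0.154)/D = (1.397722−9.340180·0.154)/25.732116 = -0.001580
w* = 0.120740·g + -0.001580·h:
  w_0 = 0.120740·1.0219 + -0.001580·12.4225 = 0.1037  (Chevron)
  w_1 = 0.120740·0.4802 + -0.001580·10.0515 = 0.0421  (JPMorgan)
  w_2 = 0.120740·2.0861 + -0.001580·13.0453 = 0.2313  (Boeing)
  w_3 = 0.120740·0.2685 + -0.001580·13.3608 = 0.0113  (Raytheon)
  w_4 = 0.120740·3.1594 + -0.001580·13.1648 = 0.3607  (Disney)
  w_5 = 0.120740·1.4349 + -0.001580·8.7424 = 0.1594  (Starbucks)
  w_6 = 0.120740·0.8893 + -0.001580·10.0380 = 0.0915  (Nike)
Σw_i=1.0000  μᵀw=0.1540
σ²=wᵀΣw=λ₁·μ_p+λ₂ = 0.120740·0.154 + -0.001580 = 0.017014 ≈ 0.0170

0.0915


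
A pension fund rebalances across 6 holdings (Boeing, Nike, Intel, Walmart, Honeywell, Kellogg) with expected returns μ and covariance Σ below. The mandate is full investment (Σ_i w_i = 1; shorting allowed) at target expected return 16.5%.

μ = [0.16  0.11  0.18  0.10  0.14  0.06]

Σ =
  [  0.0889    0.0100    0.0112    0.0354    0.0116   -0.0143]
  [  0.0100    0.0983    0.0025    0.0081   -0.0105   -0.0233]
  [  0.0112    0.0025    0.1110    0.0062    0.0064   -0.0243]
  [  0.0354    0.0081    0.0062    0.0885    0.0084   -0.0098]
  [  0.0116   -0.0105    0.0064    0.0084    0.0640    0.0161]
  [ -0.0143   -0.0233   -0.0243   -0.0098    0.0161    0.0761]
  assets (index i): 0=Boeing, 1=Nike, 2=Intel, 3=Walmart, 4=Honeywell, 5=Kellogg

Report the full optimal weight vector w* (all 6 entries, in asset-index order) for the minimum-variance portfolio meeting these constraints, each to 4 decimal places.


g=Σ⁻¹μ = [1.3488  1.4898  1.7328  0.3860  1.5156  1.7804]
h=Σ⁻¹𝟙 = [7.3759  14.6263  11.7689  7.7526  8.9946  21.8583]
a=μᵀg=1.049204  b=𝟙ᵀg=8.253443  c=𝟙ᵀh=72.376614  D=ac−b²=7.818503
λ₁=(c·0.165−b)/D = (72.376614·0.165−8.253443)/7.818503 = 0.471791
λ₂=(a−b·0.165)/D = (1.049204−8.253443·0.165)/7.818503 = -0.039984
w* = 0.471791·g + -0.039984·h:
  w_0 = 0.471791·1.3488 + -0.039984·7.3759 = 0.3414  (Boeing)
  w_1 = 0.471791·1.4898 + -0.039984·14.6263 = 0.1181  (Nike)
  w_2 = 0.471791·1.7328 + -0.039984·11.7689 = 0.3469  (Intel)
  w_3 = 0.471791·0.3860 + -0.039984·7.7526 = -0.1279  (Walmart)
  w_4 = 0.471791·1.5156 + -0.039984·8.9946 = 0.3554  (Honeywell)
  w_5 = 0.471791·1.7804 + -0.039984·21.8583 = -0.0340  (Kellogg)
Σw_i=1.0000  μᵀw=0.1650
σ²=wᵀΣw=λ₁·μ_p+λ₂ = 0.471791·0.165 + -0.039984 = 0.037862 ≈ 0.0379

0.3414  0.1181  0.3469  -0.1279  0.3554  -0.0340


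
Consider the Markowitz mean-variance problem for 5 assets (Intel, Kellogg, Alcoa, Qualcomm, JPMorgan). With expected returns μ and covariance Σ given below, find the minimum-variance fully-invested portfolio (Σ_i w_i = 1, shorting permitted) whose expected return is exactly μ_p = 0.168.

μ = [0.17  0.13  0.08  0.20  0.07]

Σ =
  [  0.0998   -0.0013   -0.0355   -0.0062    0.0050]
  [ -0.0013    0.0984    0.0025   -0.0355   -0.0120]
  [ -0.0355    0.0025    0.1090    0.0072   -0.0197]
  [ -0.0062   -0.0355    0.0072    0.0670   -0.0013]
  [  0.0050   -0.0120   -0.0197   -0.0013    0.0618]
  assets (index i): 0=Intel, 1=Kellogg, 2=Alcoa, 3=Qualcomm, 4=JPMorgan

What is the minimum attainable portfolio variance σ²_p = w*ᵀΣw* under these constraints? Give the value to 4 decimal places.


0.0156

g=Σ⁻¹μ = [2.4873  3.3321  1.5392  4.8575  2.1713]
h=Σ⁻¹𝟙 = [16.7459  22.8685  16.8597  27.2693  25.2149]
a=μᵀg=2.102643  b=𝟙ᵀg=14.387392  c=𝟙ᵀh=108.958267  D=ac−b²=22.103262
λ₁=(c·0.168−b)/D = (108.958267·0.168−14.387392)/22.103262 = 0.177241
λ₂=(a−b·0.168)/D = (2.102643−14.387392·0.168)/22.103262 = -0.014226
w* = 0.177241·g + -0.014226·h:
  w_0 = 0.177241·2.4873 + -0.014226·16.7459 = 0.2026  (Intel)
  w_1 = 0.177241·3.3321 + -0.014226·22.8685 = 0.2653  (Kellogg)
  w_2 = 0.177241·1.5392 + -0.014226·16.8597 = 0.0330  (Alcoa)
  w_3 = 0.177241·4.8575 + -0.014226·27.2693 = 0.4730  (Qualcomm)
  w_4 = 0.177241·2.1713 + -0.014226·25.2149 = 0.0261  (JPMorgan)
Σw_i=1.0000  μᵀw=0.1680
σ²=wᵀΣw=λ₁·μ_p+λ₂ = 0.177241·0.168 + -0.014226 = 0.015551 ≈ 0.0156
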